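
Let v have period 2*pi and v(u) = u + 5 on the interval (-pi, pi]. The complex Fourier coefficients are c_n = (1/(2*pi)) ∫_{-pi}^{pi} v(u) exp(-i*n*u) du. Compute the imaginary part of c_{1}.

Since v is real-valued, Im(c_{1}) = -(1/(2*pi)) ∫_{-pi}^{pi} v(u) sin(u) du = -b_{1}/2.
Integrating by parts (boundary term plus one more integral), an antiderivative of (u + 5) sin(u) is -u*cos(u) + sin(u) - 5*cos(u); evaluating from -pi to pi: ∫_{-pi}^{pi} (u + 5) sin(u) du = (pi + 5) - (5 - pi) = 2*pi.
Hence Im(c_{1}) = (-1/(2*pi))·(2*pi) = -1.

-1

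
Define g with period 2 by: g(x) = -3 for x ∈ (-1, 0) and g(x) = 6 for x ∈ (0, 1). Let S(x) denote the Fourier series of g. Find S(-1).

3/2

At x = -1 the one-sided limits are g(-1^-) = 6 and g(-1^+) = -3.
By Dirichlet's theorem the series converges to their average, [(6) + (-3)]/2 = 3/2.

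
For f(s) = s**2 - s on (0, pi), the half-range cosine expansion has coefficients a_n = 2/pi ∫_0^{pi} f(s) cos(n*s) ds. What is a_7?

a_7 = 2/pi ∫_0^{pi} (s**2 - s) cos(7*s) ds.
Integrating by parts twice (tabular method), an antiderivative of (s**2 - s) cos(7*s) is s**2*sin(7*s)/7 - s*sin(7*s)/7 + 2*s*cos(7*s)/49 - 2*sin(7*s)/343 - cos(7*s)/49; evaluating from 0 to pi: ∫_{0}^{pi} (s**2 - s) cos(7*s) ds = (1/49 - 2*pi/49) - (-1/49) = 2/49 - 2*pi/49.
Hence a_7 = (2/pi)·(2/49 - 2*pi/49) = 4*(1 - pi)/(49*pi).

4*(1 - pi)/(49*pi)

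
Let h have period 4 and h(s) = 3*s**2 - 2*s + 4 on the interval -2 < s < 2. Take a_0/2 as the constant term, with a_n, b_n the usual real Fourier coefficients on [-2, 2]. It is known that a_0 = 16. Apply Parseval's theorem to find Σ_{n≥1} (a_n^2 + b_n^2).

Parseval: a_0^2/2 + Σ_{n≥1} (a_n^2+b_n^2) = 1/2 ∫_{-2}^{2} h(s)^2 ds = 2464/15.
Subtract a_0^2/2 = 128: Σ (a_n^2+b_n^2) = 544/15.

544/15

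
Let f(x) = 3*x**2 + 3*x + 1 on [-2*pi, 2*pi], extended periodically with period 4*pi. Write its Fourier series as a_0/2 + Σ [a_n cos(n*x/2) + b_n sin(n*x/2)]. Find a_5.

-48/25

a_5 = (1/(2*pi)) ∫_{-2*pi}^{2*pi} f(x) cos(5*x/2) dx.
Integrating by parts twice (tabular method), an antiderivative of (3*x**2 + 3*x + 1) cos(5*x/2) is 6*x**2*sin(5*x/2)/5 + 6*x*sin(5*x/2)/5 + 24*x*cos(5*x/2)/25 + 2*sin(5*x/2)/125 + 12*cos(5*x/2)/25; evaluating from -2*pi to 2*pi: ∫_{-2*pi}^{2*pi} (3*x**2 + 3*x + 1) cos(5*x/2) dx = (-48*pi/25 - 12/25) - (-12/25 + 48*pi/25) = -96*pi/25.
Hence a_5 = (1/(2*pi))·(-96*pi/25) = -48/25.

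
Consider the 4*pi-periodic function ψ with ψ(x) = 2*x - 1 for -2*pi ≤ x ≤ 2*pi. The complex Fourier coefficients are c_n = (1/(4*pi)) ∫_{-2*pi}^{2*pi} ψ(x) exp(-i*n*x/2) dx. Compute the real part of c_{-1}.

0

Since ψ is real-valued, Re(c_{-1}) = (1/(4*pi)) ∫_{-2*pi}^{2*pi} ψ(x) cos(-x/2) dx = a_{1}/2.
Integrating by parts (boundary term plus one more integral), an antiderivative of (2*x - 1) cos(-x/2) is 4*x*sin(x/2) - 2*sin(x/2) + 8*cos(x/2); evaluating from -2*pi to 2*pi: ∫_{-2*pi}^{2*pi} (2*x - 1) cos(-x/2) dx = (-8) - (-8) = 0.
Hence Re(c_{-1}) = (1/(4*pi))·(0) = 0.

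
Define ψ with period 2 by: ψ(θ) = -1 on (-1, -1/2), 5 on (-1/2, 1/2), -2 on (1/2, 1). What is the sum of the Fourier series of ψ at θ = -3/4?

-1

ψ is continuous at θ = -3/4 with value -1, so the series converges to -1 there.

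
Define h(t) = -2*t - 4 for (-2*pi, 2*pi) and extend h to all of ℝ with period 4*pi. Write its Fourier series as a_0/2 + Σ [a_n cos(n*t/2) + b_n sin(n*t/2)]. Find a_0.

-8

a_0 = (1/(2*pi)) ∫_{-2*pi}^{2*pi} h(t) dt = (1/(2*pi)) · (-16*pi) = -8.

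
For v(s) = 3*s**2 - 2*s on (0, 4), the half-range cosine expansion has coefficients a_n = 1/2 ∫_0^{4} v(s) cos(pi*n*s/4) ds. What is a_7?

a_7 = 1/2 ∫_0^{4} (3*s**2 - 2*s) cos(7*pi*s/4) ds.
Integrating by parts twice (tabular method), an antiderivative of (3*s**2 - 2*s) cos(7*pi*s/4) is 12*s**2*sin(7*pi*s/4)/(7*pi) - 8*s*sin(7*pi*s/4)/(7*pi) + 96*s*cos(7*pi*s/4)/(49*pi**2) - 384*sin(7*pi*s/4)/(343*pi**3) - 32*cos(7*pi*s/4)/(49*pi**2); evaluating from 0 to 4: ∫_{0}^{4} (3*s**2 - 2*s) cos(7*pi*s/4) ds = (-352/(49*pi**2)) - (-32/(49*pi**2)) = -320/(49*pi**2).
Hence a_7 = (1/2)·(-320/(49*pi**2)) = -160/(49*pi**2).

-160/(49*pi**2)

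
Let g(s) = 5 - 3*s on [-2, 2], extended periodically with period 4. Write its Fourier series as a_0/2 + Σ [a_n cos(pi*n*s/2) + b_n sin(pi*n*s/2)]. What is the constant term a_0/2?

a_0 = 1/2 ∫_{-2}^{2} g(s) ds = 1/2 · (20) = 10.
So the constant term a_0/2 = 5.

5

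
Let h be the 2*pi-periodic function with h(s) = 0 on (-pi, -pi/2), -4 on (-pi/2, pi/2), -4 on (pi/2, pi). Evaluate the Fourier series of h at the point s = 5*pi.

s = 5*pi differs from s = pi by 2 full period(s), and the series is 2*pi-periodic.
At s = pi the one-sided limits are h(pi^-) = -4 and h(pi^+) = 0.
By Dirichlet's theorem the series converges to their average, [(-4) + (0)]/2 = -2.

-2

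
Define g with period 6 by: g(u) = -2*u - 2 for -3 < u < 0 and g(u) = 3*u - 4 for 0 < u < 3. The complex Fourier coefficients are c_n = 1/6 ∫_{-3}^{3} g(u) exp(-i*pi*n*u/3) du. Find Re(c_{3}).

-5/(3*pi**2)

Since g is real-valued, Re(c_{3}) = 1/6 ∫_{-3}^{3} g(u) cos(pi*u) du = a_{3}/2.
Split the integral at the breakpoints.
Integrating by parts (boundary term plus one more integral), an antiderivative of (-2*u - 2) cos(pi*u) is -2*u*sin(pi*u)/pi - 2*sin(pi*u)/pi - 2*cos(pi*u)/pi**2; evaluating from -3 to 0: ∫_{-3}^{0} (-2*u - 2) cos(pi*u) du = (-2/pi**2) - (2/pi**2) = -4/pi**2.
Integrating by parts (boundary term plus one more integral), an antiderivative of (3*u - 4) cos(pi*u) is 3*u*sin(pi*u)/pi - 4*sin(pi*u)/pi + 3*cos(pi*u)/pi**2; evaluating from 0 to 3: ∫_{0}^{3} (3*u - 4) cos(pi*u) du = (-3/pi**2) - (3/pi**2) = -6/pi**2.
So ∫_{-3}^{3} g(u) cos(pi*u) du = -10/pi**2.
Hence Re(c_{3}) = (1/6)·(-10/pi**2) = -5/(3*pi**2).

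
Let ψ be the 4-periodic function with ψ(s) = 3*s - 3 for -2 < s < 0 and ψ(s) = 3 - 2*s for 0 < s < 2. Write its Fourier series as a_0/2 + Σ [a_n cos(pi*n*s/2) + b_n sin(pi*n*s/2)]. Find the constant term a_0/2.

a_0 = 1/2 ∫_{-2}^{2} ψ(s) ds = 1/2 · (-10) = -5.
So the constant term a_0/2 = -5/2.

-5/2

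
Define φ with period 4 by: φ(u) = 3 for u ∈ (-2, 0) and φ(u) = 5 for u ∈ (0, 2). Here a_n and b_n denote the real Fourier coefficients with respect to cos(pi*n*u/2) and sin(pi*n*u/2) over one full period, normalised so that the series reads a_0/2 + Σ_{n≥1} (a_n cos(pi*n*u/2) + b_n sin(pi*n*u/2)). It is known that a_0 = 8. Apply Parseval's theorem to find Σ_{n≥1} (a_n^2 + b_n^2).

Parseval: a_0^2/2 + Σ_{n≥1} (a_n^2+b_n^2) = 1/2 ∫_{-2}^{2} φ(u)^2 du = 34.
Subtract a_0^2/2 = 32: Σ (a_n^2+b_n^2) = 2.

2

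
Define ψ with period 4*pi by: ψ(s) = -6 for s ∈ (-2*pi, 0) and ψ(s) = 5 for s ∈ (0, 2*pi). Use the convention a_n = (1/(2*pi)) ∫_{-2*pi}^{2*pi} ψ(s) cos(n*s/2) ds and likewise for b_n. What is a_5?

0

a_5 = (1/(2*pi)) ∫_{-2*pi}^{2*pi} ψ(s) cos(5*s/2) ds.
Split the integral at the breakpoints.
Directly, an antiderivative of (-6) cos(5*s/2) is -12*sin(5*s/2)/5; evaluating from -2*pi to 0: ∫_{-2*pi}^{0} (-6) cos(5*s/2) ds = (0) - (0) = 0.
Directly, an antiderivative of (5) cos(5*s/2) is 2*sin(5*s/2); evaluating from 0 to 2*pi: ∫_{0}^{2*pi} (5) cos(5*s/2) ds = (0) - (0) = 0.
Summing the pieces and multiplying by (1/(2*pi)) gives a_5 = 0.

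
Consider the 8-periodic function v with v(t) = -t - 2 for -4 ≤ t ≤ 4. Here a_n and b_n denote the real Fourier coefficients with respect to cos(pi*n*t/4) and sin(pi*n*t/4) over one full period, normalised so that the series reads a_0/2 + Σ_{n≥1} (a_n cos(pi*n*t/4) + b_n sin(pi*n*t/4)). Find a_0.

-4

a_0 = 1/4 ∫_{-4}^{4} v(t) dt = 1/4 · (-16) = -4.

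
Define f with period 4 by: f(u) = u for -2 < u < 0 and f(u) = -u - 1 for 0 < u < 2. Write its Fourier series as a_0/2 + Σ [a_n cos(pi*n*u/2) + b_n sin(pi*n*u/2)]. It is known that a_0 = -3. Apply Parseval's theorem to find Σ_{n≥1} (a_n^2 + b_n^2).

7/6

Parseval: a_0^2/2 + Σ_{n≥1} (a_n^2+b_n^2) = 1/2 ∫_{-2}^{2} f(u)^2 du = 17/3.
Subtract a_0^2/2 = 9/2: Σ (a_n^2+b_n^2) = 7/6.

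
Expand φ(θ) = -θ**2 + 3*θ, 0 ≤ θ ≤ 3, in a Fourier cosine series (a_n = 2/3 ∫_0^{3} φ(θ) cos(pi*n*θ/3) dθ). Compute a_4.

a_4 = 2/3 ∫_0^{3} (-θ**2 + 3*θ) cos(4*pi*θ/3) dθ.
Integrating by parts twice (tabular method), an antiderivative of (-θ**2 + 3*θ) cos(4*pi*θ/3) is -3*θ**2*sin(4*pi*θ/3)/(4*pi) + 9*θ*sin(4*pi*θ/3)/(4*pi) - 9*θ*cos(4*pi*θ/3)/(8*pi**2) + 27*sin(4*pi*θ/3)/(32*pi**3) + 27*cos(4*pi*θ/3)/(16*pi**2); evaluating from 0 to 3: ∫_{0}^{3} (-θ**2 + 3*θ) cos(4*pi*θ/3) dθ = (-27/(16*pi**2)) - (27/(16*pi**2)) = -27/(8*pi**2).
Hence a_4 = (2/3)·(-27/(8*pi**2)) = -9/(4*pi**2).

-9/(4*pi**2)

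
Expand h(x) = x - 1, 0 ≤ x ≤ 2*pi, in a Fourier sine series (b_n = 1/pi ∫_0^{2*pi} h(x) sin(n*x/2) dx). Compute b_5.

b_5 = 1/pi ∫_0^{2*pi} (x - 1) sin(5*x/2) dx.
Integrating by parts (boundary term plus one more integral), an antiderivative of (x - 1) sin(5*x/2) is -2*x*cos(5*x/2)/5 + 4*sin(5*x/2)/25 + 2*cos(5*x/2)/5; evaluating from 0 to 2*pi: ∫_{0}^{2*pi} (x - 1) sin(5*x/2) dx = (-2/5 + 4*pi/5) - (2/5) = -4/5 + 4*pi/5.
Hence b_5 = (1/pi)·(-4/5 + 4*pi/5) = 4*(-1 + pi)/(5*pi).

4*(-1 + pi)/(5*pi)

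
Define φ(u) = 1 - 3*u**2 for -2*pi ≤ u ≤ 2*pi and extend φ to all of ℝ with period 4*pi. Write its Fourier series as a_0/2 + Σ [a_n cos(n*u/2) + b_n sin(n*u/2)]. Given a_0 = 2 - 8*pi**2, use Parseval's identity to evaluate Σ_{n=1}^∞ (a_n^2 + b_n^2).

Parseval: a_0^2/2 + Σ_{n≥1} (a_n^2+b_n^2) = (1/(2*pi)) ∫_{-2*pi}^{2*pi} φ(u)^2 du = -16*pi**2 + 2 + 288*pi**4/5.
Subtract a_0^2/2 = 2*(1 - 4*pi**2)**2: Σ (a_n^2+b_n^2) = 128*pi**4/5.

128*pi**4/5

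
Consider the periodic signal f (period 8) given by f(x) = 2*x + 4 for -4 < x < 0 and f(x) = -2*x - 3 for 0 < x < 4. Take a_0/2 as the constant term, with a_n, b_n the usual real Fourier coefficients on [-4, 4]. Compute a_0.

-7

a_0 = 1/4 ∫_{-4}^{4} f(x) dx = 1/4 · (-28) = -7.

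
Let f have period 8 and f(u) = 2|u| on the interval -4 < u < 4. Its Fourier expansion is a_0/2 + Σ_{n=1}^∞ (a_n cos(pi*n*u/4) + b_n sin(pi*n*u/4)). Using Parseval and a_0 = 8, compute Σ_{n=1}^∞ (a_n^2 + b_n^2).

32/3

Parseval: a_0^2/2 + Σ_{n≥1} (a_n^2+b_n^2) = 1/4 ∫_{-4}^{4} f(u)^2 du = 128/3.
Subtract a_0^2/2 = 32: Σ (a_n^2+b_n^2) = 32/3.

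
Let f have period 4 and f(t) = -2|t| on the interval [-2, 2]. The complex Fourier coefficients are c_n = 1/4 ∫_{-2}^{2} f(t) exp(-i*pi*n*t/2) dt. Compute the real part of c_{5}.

8/(25*pi**2)

Since f is real-valued, Re(c_{5}) = 1/4 ∫_{-2}^{2} f(t) cos(5*pi*t/2) dt = a_{5}/2.
f is even and cos(5*pi*t/2) is even, so the integrand is even: ∫_{-2}^{2} f(t) cos(5*pi*t/2) dt = 2∫_0^{2} f(t) cos(5*pi*t/2) dt.
Integrating by parts (boundary term plus one more integral), an antiderivative of (-2*t) cos(5*pi*t/2) is -4*t*sin(5*pi*t/2)/(5*pi) - 8*cos(5*pi*t/2)/(25*pi**2); evaluating from 0 to 2: ∫_{0}^{2} (-2*t) cos(5*pi*t/2) dt = (8/(25*pi**2)) - (-8/(25*pi**2)) = 16/(25*pi**2).
So ∫_{-2}^{2} f(t) cos(5*pi*t/2) dt = 32/(25*pi**2).
Hence Re(c_{5}) = (1/4)·(32/(25*pi**2)) = 8/(25*pi**2).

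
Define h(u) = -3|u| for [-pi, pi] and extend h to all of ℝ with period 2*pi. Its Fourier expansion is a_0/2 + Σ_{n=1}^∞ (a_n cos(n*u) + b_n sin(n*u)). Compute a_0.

-3*pi

a_0 = 1/pi ∫_{-pi}^{pi} h(u) du = 1/pi · (-3*pi**2) = -3*pi.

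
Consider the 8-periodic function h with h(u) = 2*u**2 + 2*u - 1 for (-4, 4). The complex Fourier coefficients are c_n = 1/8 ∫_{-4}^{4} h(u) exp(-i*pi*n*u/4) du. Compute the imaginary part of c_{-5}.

8/(5*pi)

Since h is real-valued, Im(c_{-5}) = -1/8 ∫_{-4}^{4} h(u) sin(-5*pi*u/4) du = b_{5}/2.
Integrating by parts twice (tabular method), an antiderivative of (2*u**2 + 2*u - 1) sin(-5*pi*u/4) is 8*u**2*cos(5*pi*u/4)/(5*pi) - 64*u*sin(5*pi*u/4)/(25*pi**2) + 8*u*cos(5*pi*u/4)/(5*pi) - 32*sin(5*pi*u/4)/(25*pi**2) - 4*cos(5*pi*u/4)/(5*pi) - 256*cos(5*pi*u/4)/(125*pi**3); evaluating from -4 to 4: ∫_{-4}^{4} (2*u**2 + 2*u - 1) sin(-5*pi*u/4) du = (4*(64 - 975*pi**2)/(125*pi**3)) - (4*(64 - 575*pi**2)/(125*pi**3)) = -64/(5*pi).
Hence Im(c_{-5}) = (-1/8)·(-64/(5*pi)) = 8/(5*pi).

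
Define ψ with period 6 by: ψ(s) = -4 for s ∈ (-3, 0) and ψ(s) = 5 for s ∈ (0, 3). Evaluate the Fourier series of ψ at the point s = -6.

1/2

s = -6 differs from s = 0 by -1 full period(s), and the series is 6-periodic.
At s = 0 the one-sided limits are ψ(0^-) = -4 and ψ(0^+) = 5.
By Dirichlet's theorem the series converges to their average, [(-4) + (5)]/2 = 1/2.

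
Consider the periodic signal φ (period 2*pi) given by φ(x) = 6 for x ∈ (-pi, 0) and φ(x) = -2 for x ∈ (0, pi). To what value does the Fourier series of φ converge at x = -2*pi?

2

x = -2*pi differs from x = 0 by -1 full period(s), and the series is 2*pi-periodic.
At x = 0 the one-sided limits are φ(0^-) = 6 and φ(0^+) = -2.
By Dirichlet's theorem the series converges to their average, [(6) + (-2)]/2 = 2.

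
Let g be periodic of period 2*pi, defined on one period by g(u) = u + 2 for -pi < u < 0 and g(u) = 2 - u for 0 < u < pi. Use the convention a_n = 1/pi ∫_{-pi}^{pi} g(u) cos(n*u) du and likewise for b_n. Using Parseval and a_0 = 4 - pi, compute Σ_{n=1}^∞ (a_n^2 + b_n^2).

Parseval: a_0^2/2 + Σ_{n≥1} (a_n^2+b_n^2) = 1/pi ∫_{-pi}^{pi} g(u)^2 du = -4*pi + 2*pi**2/3 + 8.
Subtract a_0^2/2 = (4 - pi)**2/2: Σ (a_n^2+b_n^2) = pi**2/6.

pi**2/6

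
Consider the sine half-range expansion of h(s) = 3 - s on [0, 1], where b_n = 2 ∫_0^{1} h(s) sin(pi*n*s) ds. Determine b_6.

b_6 = 2 ∫_0^{1} (3 - s) sin(6*pi*s) ds.
Integrating by parts (boundary term plus one more integral), an antiderivative of (3 - s) sin(6*pi*s) is s*cos(6*pi*s)/(6*pi) - sin(6*pi*s)/(36*pi**2) - cos(6*pi*s)/(2*pi); evaluating from 0 to 1: ∫_{0}^{1} (3 - s) sin(6*pi*s) ds = (-1/(3*pi)) - (-1/(2*pi)) = 1/(6*pi).
Hence b_6 = 2·(1/(6*pi)) = 1/(3*pi).

1/(3*pi)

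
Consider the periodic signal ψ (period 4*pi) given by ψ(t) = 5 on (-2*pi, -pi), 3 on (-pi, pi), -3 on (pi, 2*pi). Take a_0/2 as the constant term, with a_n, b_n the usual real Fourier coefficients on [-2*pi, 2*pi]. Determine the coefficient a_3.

-4/(3*pi)

a_3 = (1/(2*pi)) ∫_{-2*pi}^{2*pi} ψ(t) cos(3*t/2) dt.
Split the integral at the breakpoints.
Directly, an antiderivative of (5) cos(3*t/2) is 10*sin(3*t/2)/3; evaluating from -2*pi to -pi: ∫_{-2*pi}^{-pi} (5) cos(3*t/2) dt = (10/3) - (0) = 10/3.
Directly, an antiderivative of (3) cos(3*t/2) is 2*sin(3*t/2); evaluating from -pi to pi: ∫_{-pi}^{pi} (3) cos(3*t/2) dt = (-2) - (2) = -4.
Directly, an antiderivative of (-3) cos(3*t/2) is -2*sin(3*t/2); evaluating from pi to 2*pi: ∫_{pi}^{2*pi} (-3) cos(3*t/2) dt = (0) - (2) = -2.
Summing the pieces and multiplying by (1/(2*pi)) gives a_3 = -4/(3*pi).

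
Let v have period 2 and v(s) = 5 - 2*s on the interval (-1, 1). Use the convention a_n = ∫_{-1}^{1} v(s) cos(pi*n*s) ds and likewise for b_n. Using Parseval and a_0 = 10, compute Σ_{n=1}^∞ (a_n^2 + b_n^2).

Parseval: a_0^2/2 + Σ_{n≥1} (a_n^2+b_n^2) = ∫_{-1}^{1} v(s)^2 ds = 158/3.
Subtract a_0^2/2 = 50: Σ (a_n^2+b_n^2) = 8/3.

8/3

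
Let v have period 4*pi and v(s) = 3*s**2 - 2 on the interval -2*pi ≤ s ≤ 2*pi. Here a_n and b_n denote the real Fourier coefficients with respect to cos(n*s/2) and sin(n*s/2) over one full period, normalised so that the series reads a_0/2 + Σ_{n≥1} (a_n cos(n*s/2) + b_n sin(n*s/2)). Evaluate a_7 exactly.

a_7 = (1/(2*pi)) ∫_{-2*pi}^{2*pi} v(s) cos(7*s/2) ds.
v is even and cos(7*s/2) is even, so the integrand is even and a_7 = 1/pi ∫_0^{2*pi} v(s) cos(7*s/2) ds.
Integrating by parts twice (tabular method), an antiderivative of (3*s**2 - 2) cos(7*s/2) is 6*s**2*sin(7*s/2)/7 + 24*s*cos(7*s/2)/49 - 244*sin(7*s/2)/343; evaluating from 0 to 2*pi: ∫_{0}^{2*pi} (3*s**2 - 2) cos(7*s/2) ds = (-48*pi/49) - (0) = -48*pi/49.
Hence a_7 = (1/pi)·(-48*pi/49) = -48/49.

-48/49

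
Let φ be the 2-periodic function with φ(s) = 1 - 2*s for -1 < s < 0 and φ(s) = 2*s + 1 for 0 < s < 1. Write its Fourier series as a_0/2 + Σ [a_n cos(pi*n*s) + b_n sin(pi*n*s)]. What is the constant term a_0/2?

a_0 = ∫_{-1}^{1} φ(s) ds = 4.
So the constant term a_0/2 = 2.

2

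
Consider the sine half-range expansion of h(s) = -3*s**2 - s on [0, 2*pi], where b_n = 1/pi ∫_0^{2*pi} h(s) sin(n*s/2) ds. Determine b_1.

b_1 = 1/pi ∫_0^{2*pi} (-3*s**2 - s) sin(s/2) ds.
Integrating by parts twice (tabular method), an antiderivative of (-3*s**2 - s) sin(s/2) is 6*s**2*cos(s/2) - 24*s*sin(s/2) + 2*s*cos(s/2) - 4*sin(s/2) - 48*cos(s/2); evaluating from 0 to 2*pi: ∫_{0}^{2*pi} (-3*s**2 - s) sin(s/2) ds = (-24*pi**2 - 4*pi + 48) - (-48) = -24*pi**2 - 4*pi + 96.
Hence b_1 = (1/pi)·(-24*pi**2 - 4*pi + 96) = -24*pi - 4 + 96/pi.

-24*pi - 4 + 96/pi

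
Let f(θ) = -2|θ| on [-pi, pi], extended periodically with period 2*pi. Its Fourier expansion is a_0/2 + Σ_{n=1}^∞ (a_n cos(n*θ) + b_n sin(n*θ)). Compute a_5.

a_5 = 1/pi ∫_{-pi}^{pi} f(θ) cos(5*θ) dθ.
f is even and cos(5*θ) is even, so the integrand is even and a_5 = 2/pi ∫_0^{pi} f(θ) cos(5*θ) dθ.
Integrating by parts (boundary term plus one more integral), an antiderivative of (-2*θ) cos(5*θ) is -2*θ*sin(5*θ)/5 - 2*cos(5*θ)/25; evaluating from 0 to pi: ∫_{0}^{pi} (-2*θ) cos(5*θ) dθ = (2/25) - (-2/25) = 4/25.
Hence a_5 = (2/pi)·(4/25) = 8/(25*pi).

8/(25*pi)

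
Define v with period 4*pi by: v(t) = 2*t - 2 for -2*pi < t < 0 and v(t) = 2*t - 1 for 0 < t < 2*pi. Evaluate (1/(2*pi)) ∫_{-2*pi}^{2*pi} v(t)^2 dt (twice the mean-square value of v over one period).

(1/(2*pi)) ∫_{-2*pi}^{2*pi} v(t)^2 dt = (1/(2*pi)) · (2*pi*(15 + 12*pi + 32*pi**2)/3) = 5 + 4*pi + 32*pi**2/3.

5 + 4*pi + 32*pi**2/3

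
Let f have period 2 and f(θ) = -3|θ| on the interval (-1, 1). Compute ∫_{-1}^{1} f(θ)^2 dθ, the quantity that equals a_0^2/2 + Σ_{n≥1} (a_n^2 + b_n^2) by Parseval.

∫_{-1}^{1} f(θ)^2 dθ = 6.

6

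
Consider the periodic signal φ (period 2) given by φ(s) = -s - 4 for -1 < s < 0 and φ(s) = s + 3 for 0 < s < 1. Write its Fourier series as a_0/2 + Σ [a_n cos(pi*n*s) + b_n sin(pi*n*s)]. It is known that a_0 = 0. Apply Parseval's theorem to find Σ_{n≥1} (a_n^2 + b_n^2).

74/3

Parseval: a_0^2/2 + Σ_{n≥1} (a_n^2+b_n^2) = ∫_{-1}^{1} φ(s)^2 ds = 74/3.
Subtract a_0^2/2 = 0: Σ (a_n^2+b_n^2) = 74/3.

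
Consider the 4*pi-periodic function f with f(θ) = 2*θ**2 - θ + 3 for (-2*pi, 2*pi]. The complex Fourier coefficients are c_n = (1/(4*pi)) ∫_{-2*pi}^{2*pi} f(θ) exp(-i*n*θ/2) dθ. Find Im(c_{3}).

Since f is real-valued, Im(c_{3}) = -(1/(4*pi)) ∫_{-2*pi}^{2*pi} f(θ) sin(3*θ/2) dθ = -b_{3}/2.
Integrating by parts twice (tabular method), an antiderivative of (2*θ**2 - θ + 3) sin(3*θ/2) is -4*θ**2*cos(3*θ/2)/3 + 16*θ*sin(3*θ/2)/9 + 2*θ*cos(3*θ/2)/3 - 4*sin(3*θ/2)/9 - 22*cos(3*θ/2)/27; evaluating from -2*pi to 2*pi: ∫_{-2*pi}^{2*pi} (2*θ**2 - θ + 3) sin(3*θ/2) dθ = (-4*pi/3 + 22/27 + 16*pi**2/3) - (22/27 + 4*pi/3 + 16*pi**2/3) = -8*pi/3.
Hence Im(c_{3}) = (-1/(4*pi))·(-8*pi/3) = 2/3.

2/3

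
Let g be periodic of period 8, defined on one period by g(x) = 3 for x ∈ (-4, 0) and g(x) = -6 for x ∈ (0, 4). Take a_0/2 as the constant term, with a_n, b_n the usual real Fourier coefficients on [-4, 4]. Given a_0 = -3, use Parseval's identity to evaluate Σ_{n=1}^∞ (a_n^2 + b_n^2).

Parseval: a_0^2/2 + Σ_{n≥1} (a_n^2+b_n^2) = 1/4 ∫_{-4}^{4} g(x)^2 dx = 45.
Subtract a_0^2/2 = 9/2: Σ (a_n^2+b_n^2) = 81/2.

81/2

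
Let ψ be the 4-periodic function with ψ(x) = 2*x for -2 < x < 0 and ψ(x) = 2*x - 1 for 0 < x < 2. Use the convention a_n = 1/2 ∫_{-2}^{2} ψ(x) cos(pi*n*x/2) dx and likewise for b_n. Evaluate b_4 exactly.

-2/pi

b_4 = 1/2 ∫_{-2}^{2} ψ(x) sin(2*pi*x) dx.
Split the integral at the breakpoints.
Integrating by parts (boundary term plus one more integral), an antiderivative of (2*x) sin(2*pi*x) is -x*cos(2*pi*x)/pi + sin(2*pi*x)/(2*pi**2); evaluating from -2 to 0: ∫_{-2}^{0} (2*x) sin(2*pi*x) dx = (0) - (2/pi) = -2/pi.
Integrating by parts (boundary term plus one more integral), an antiderivative of (2*x - 1) sin(2*pi*x) is -x*cos(2*pi*x)/pi + sin(2*pi*x)/(2*pi**2) + cos(2*pi*x)/(2*pi); evaluating from 0 to 2: ∫_{0}^{2} (2*x - 1) sin(2*pi*x) dx = (-3/(2*pi)) - (1/(2*pi)) = -2/pi.
Summing the pieces and multiplying by (1/2) gives b_4 = -2/pi.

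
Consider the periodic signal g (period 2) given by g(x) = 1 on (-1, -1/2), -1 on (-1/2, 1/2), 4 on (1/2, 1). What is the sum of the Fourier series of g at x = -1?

At x = -1 the one-sided limits are g(-1^-) = 4 and g(-1^+) = 1.
By Dirichlet's theorem the series converges to their average, [(4) + (1)]/2 = 5/2.

5/2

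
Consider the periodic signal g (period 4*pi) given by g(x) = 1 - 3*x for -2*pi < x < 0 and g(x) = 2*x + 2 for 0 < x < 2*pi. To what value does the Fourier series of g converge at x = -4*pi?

3/2

x = -4*pi differs from x = 0 by -1 full period(s), and the series is 4*pi-periodic.
At x = 0 the one-sided limits are g(0^-) = 1 and g(0^+) = 2.
By Dirichlet's theorem the series converges to their average, [(1) + (2)]/2 = 3/2.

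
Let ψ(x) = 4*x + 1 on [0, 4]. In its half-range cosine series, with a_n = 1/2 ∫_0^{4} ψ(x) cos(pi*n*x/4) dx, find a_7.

-64/(49*pi**2)

a_7 = 1/2 ∫_0^{4} (4*x + 1) cos(7*pi*x/4) dx.
Integrating by parts (boundary term plus one more integral), an antiderivative of (4*x + 1) cos(7*pi*x/4) is 16*x*sin(7*pi*x/4)/(7*pi) + 4*sin(7*pi*x/4)/(7*pi) + 64*cos(7*pi*x/4)/(49*pi**2); evaluating from 0 to 4: ∫_{0}^{4} (4*x + 1) cos(7*pi*x/4) dx = (-64/(49*pi**2)) - (64/(49*pi**2)) = -128/(49*pi**2).
Hence a_7 = (1/2)·(-128/(49*pi**2)) = -64/(49*pi**2).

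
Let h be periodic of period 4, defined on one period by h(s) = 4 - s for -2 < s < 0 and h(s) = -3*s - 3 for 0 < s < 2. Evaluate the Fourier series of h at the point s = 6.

s = 6 differs from s = -2 by 2 full period(s), and the series is 4-periodic.
At s = -2 the one-sided limits are h(-2^-) = -9 and h(-2^+) = 6.
By Dirichlet's theorem the series converges to their average, [(-9) + (6)]/2 = -3/2.

-3/2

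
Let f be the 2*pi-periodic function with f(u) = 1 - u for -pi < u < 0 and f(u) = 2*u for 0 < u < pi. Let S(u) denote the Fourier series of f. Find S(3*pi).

u = 3*pi differs from u = pi by 1 full period(s), and the series is 2*pi-periodic.
At u = pi the one-sided limits are f(pi^-) = 2*pi and f(pi^+) = 1 + pi.
By Dirichlet's theorem the series converges to their average, [(2*pi) + (1 + pi)]/2 = 1/2 + 3*pi/2.

1/2 + 3*pi/2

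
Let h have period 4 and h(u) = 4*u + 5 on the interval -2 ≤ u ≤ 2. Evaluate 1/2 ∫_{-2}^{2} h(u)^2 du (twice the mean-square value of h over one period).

278/3

1/2 ∫_{-2}^{2} h(u)^2 du = 1/2 · (556/3) = 278/3.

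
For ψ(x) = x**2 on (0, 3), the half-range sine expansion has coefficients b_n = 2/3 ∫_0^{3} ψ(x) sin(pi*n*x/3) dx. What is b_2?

b_2 = 2/3 ∫_0^{3} (x**2) sin(2*pi*x/3) dx.
Integrating by parts twice (tabular method), an antiderivative of (x**2) sin(2*pi*x/3) is -3*x**2*cos(2*pi*x/3)/(2*pi) + 9*x*sin(2*pi*x/3)/(2*pi**2) + 27*cos(2*pi*x/3)/(4*pi**3); evaluating from 0 to 3: ∫_{0}^{3} (x**2) sin(2*pi*x/3) dx = (27*(1 - 2*pi**2)/(4*pi**3)) - (27/(4*pi**3)) = -27/(2*pi).
Hence b_2 = (2/3)·(-27/(2*pi)) = -9/pi.

-9/pi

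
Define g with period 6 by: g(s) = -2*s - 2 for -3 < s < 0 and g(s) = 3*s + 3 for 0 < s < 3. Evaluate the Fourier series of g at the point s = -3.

At s = -3 the one-sided limits are g(-3^-) = 12 and g(-3^+) = 4.
By Dirichlet's theorem the series converges to their average, [(12) + (4)]/2 = 8.

8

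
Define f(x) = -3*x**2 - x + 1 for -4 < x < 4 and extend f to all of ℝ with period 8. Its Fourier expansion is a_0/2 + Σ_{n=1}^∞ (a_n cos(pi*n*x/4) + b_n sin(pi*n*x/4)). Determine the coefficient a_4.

-12/pi**2

a_4 = 1/4 ∫_{-4}^{4} f(x) cos(pi*x) dx.
Integrating by parts twice (tabular method), an antiderivative of (-3*x**2 - x + 1) cos(pi*x) is -3*x**2*sin(pi*x)/pi - x*sin(pi*x)/pi - 6*x*cos(pi*x)/pi**2 + 6*sin(pi*x)/pi**3 + sin(pi*x)/pi - cos(pi*x)/pi**2; evaluating from -4 to 4: ∫_{-4}^{4} (-3*x**2 - x + 1) cos(pi*x) dx = (-25/pi**2) - (23/pi**2) = -48/pi**2.
Hence a_4 = (1/4)·(-48/pi**2) = -12/pi**2.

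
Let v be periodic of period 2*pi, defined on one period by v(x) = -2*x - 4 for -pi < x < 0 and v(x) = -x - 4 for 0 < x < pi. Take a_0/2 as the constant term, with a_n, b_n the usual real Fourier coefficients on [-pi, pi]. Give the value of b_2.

3/2

b_2 = 1/pi ∫_{-pi}^{pi} v(x) sin(2*x) dx.
Split the integral at the breakpoints.
Integrating by parts (boundary term plus one more integral), an antiderivative of (-2*x - 4) sin(2*x) is x*cos(2*x) - sin(2*x)/2 + 2*cos(2*x); evaluating from -pi to 0: ∫_{-pi}^{0} (-2*x - 4) sin(2*x) dx = (2) - (2 - pi) = pi.
Integrating by parts (boundary term plus one more integral), an antiderivative of (-x - 4) sin(2*x) is x*cos(2*x)/2 - sin(2*x)/4 + 2*cos(2*x); evaluating from 0 to pi: ∫_{0}^{pi} (-x - 4) sin(2*x) dx = (pi/2 + 2) - (2) = pi/2.
Summing the pieces and multiplying by (1/pi) gives b_2 = 3/2.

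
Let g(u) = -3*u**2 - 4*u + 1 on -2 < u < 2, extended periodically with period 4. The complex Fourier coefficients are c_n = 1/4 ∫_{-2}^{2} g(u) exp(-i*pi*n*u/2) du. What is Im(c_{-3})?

-8/(3*pi)

Since g is real-valued, Im(c_{-3}) = -1/4 ∫_{-2}^{2} g(u) sin(-3*pi*u/2) du = b_{3}/2.
Integrating by parts twice (tabular method), an antiderivative of (-3*u**2 - 4*u + 1) sin(-3*pi*u/2) is -2*u**2*cos(3*pi*u/2)/pi + 8*u*sin(3*pi*u/2)/(3*pi**2) - 8*u*cos(3*pi*u/2)/(3*pi) + 16*sin(3*pi*u/2)/(9*pi**2) + 16*cos(3*pi*u/2)/(9*pi**3) + 2*cos(3*pi*u/2)/(3*pi); evaluating from -2 to 2: ∫_{-2}^{2} (-3*u**2 - 4*u + 1) sin(-3*pi*u/2) du = (2*(-8 + 57*pi**2)/(9*pi**3)) - (-16/(9*pi**3) + 2/pi) = 32/(3*pi).
Hence Im(c_{-3}) = (-1/4)·(32/(3*pi)) = -8/(3*pi).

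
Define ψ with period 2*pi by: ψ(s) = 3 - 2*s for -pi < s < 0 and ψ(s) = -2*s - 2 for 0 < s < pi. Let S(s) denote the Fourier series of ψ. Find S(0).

At s = 0 the one-sided limits are ψ(0^-) = 3 and ψ(0^+) = -2.
By Dirichlet's theorem the series converges to their average, [(3) + (-2)]/2 = 1/2.

1/2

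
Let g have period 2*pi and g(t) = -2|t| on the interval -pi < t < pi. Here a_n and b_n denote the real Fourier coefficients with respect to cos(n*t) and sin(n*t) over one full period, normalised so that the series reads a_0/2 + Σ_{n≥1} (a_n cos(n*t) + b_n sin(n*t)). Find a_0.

-2*pi

a_0 = 1/pi ∫_{-pi}^{pi} g(t) dt = 1/pi · (-2*pi**2) = -2*pi.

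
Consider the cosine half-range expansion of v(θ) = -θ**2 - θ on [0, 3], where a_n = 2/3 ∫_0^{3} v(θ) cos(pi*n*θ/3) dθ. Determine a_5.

48/(25*pi**2)

a_5 = 2/3 ∫_0^{3} (-θ**2 - θ) cos(5*pi*θ/3) dθ.
Integrating by parts twice (tabular method), an antiderivative of (-θ**2 - θ) cos(5*pi*θ/3) is -3*θ**2*sin(5*pi*θ/3)/(5*pi) - 3*θ*sin(5*pi*θ/3)/(5*pi) - 18*θ*cos(5*pi*θ/3)/(25*pi**2) + 54*sin(5*pi*θ/3)/(125*pi**3) - 9*cos(5*pi*θ/3)/(25*pi**2); evaluating from 0 to 3: ∫_{0}^{3} (-θ**2 - θ) cos(5*pi*θ/3) dθ = (63/(25*pi**2)) - (-9/(25*pi**2)) = 72/(25*pi**2).
Hence a_5 = (2/3)·(72/(25*pi**2)) = 48/(25*pi**2).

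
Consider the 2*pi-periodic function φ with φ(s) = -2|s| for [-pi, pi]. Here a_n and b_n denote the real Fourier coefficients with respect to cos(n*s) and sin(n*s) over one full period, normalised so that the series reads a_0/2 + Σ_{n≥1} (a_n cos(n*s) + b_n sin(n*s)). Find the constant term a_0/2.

a_0 = 1/pi ∫_{-pi}^{pi} φ(s) ds = 1/pi · (-2*pi**2) = -2*pi.
So the constant term a_0/2 = -pi.

-pi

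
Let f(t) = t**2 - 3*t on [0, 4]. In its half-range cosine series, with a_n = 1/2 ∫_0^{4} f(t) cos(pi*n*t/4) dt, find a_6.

16/(9*pi**2)

a_6 = 1/2 ∫_0^{4} (t**2 - 3*t) cos(3*pi*t/2) dt.
Integrating by parts twice (tabular method), an antiderivative of (t**2 - 3*t) cos(3*pi*t/2) is 2*t**2*sin(3*pi*t/2)/(3*pi) - 2*t*sin(3*pi*t/2)/pi + 8*t*cos(3*pi*t/2)/(9*pi**2) - 16*sin(3*pi*t/2)/(27*pi**3) - 4*cos(3*pi*t/2)/(3*pi**2); evaluating from 0 to 4: ∫_{0}^{4} (t**2 - 3*t) cos(3*pi*t/2) dt = (20/(9*pi**2)) - (-4/(3*pi**2)) = 32/(9*pi**2).
Hence a_6 = (1/2)·(32/(9*pi**2)) = 16/(9*pi**2).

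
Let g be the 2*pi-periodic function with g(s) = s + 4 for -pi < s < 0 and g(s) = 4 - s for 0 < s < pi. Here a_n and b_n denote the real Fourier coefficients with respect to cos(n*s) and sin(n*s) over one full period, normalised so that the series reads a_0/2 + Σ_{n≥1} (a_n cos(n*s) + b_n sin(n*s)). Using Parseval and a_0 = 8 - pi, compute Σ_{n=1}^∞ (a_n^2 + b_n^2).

pi**2/6

Parseval: a_0^2/2 + Σ_{n≥1} (a_n^2+b_n^2) = 1/pi ∫_{-pi}^{pi} g(s)^2 ds = -8*pi + 2*pi**2/3 + 32.
Subtract a_0^2/2 = (8 - pi)**2/2: Σ (a_n^2+b_n^2) = pi**2/6.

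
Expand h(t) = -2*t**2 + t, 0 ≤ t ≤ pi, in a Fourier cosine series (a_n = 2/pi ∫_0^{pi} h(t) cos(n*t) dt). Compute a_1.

8 - 4/pi

a_1 = 2/pi ∫_0^{pi} (-2*t**2 + t) cos(t) dt.
Integrating by parts twice (tabular method), an antiderivative of (-2*t**2 + t) cos(t) is -2*t**2*sin(t) + t*sin(t) - 4*t*cos(t) + 4*sin(t) + cos(t); evaluating from 0 to pi: ∫_{0}^{pi} (-2*t**2 + t) cos(t) dt = (-1 + 4*pi) - (1) = -2 + 4*pi.
Hence a_1 = (2/pi)·(-2 + 4*pi) = 8 - 4/pi.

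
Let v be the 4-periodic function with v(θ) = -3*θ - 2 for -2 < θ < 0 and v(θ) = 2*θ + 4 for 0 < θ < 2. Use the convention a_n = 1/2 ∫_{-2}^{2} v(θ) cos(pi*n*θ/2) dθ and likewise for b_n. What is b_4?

b_4 = 1/2 ∫_{-2}^{2} v(θ) sin(2*pi*θ) dθ.
Split the integral at the breakpoints.
Integrating by parts (boundary term plus one more integral), an antiderivative of (-3*θ - 2) sin(2*pi*θ) is 3*θ*cos(2*pi*θ)/(2*pi) - 3*sin(2*pi*θ)/(4*pi**2) + cos(2*pi*θ)/pi; evaluating from -2 to 0: ∫_{-2}^{0} (-3*θ - 2) sin(2*pi*θ) dθ = (1/pi) - (-2/pi) = 3/pi.
Integrating by parts (boundary term plus one more integral), an antiderivative of (2*θ + 4) sin(2*pi*θ) is -θ*cos(2*pi*θ)/pi + sin(2*pi*θ)/(2*pi**2) - 2*cos(2*pi*θ)/pi; evaluating from 0 to 2: ∫_{0}^{2} (2*θ + 4) sin(2*pi*θ) dθ = (-4/pi) - (-2/pi) = -2/pi.
Summing the pieces and multiplying by (1/2) gives b_4 = 1/(2*pi).

1/(2*pi)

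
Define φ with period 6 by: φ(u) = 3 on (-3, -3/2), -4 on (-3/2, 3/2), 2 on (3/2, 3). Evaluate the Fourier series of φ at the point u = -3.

5/2

At u = -3 the one-sided limits are φ(-3^-) = 2 and φ(-3^+) = 3.
By Dirichlet's theorem the series converges to their average, [(2) + (3)]/2 = 5/2.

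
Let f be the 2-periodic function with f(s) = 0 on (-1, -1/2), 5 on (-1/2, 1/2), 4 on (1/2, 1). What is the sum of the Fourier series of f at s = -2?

s = -2 differs from s = 0 by -1 full period(s), and the series is 2-periodic.
f is continuous at s = 0 with value 5, so the series converges to 5 there.

5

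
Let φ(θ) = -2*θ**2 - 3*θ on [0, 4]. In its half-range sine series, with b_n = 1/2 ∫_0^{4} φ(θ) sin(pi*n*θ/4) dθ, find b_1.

b_1 = 1/2 ∫_0^{4} (-2*θ**2 - 3*θ) sin(pi*θ/4) dθ.
Integrating by parts twice (tabular method), an antiderivative of (-2*θ**2 - 3*θ) sin(pi*θ/4) is 8*θ**2*cos(pi*θ/4)/pi - 64*θ*sin(pi*θ/4)/pi**2 + 12*θ*cos(pi*θ/4)/pi - 48*sin(pi*θ/4)/pi**2 - 256*cos(pi*θ/4)/pi**3; evaluating from 0 to 4: ∫_{0}^{4} (-2*θ**2 - 3*θ) sin(pi*θ/4) dθ = (-176/pi + 256/pi**3) - (-256/pi**3) = -176/pi + 512/pi**3.
Hence b_1 = (1/2)·(-176/pi + 512/pi**3) = -88/pi + 256/pi**3.

-88/pi + 256/pi**3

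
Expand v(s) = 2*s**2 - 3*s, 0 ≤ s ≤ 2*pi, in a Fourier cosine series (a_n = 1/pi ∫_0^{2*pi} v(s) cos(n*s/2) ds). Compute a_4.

a_4 = 1/pi ∫_0^{2*pi} (2*s**2 - 3*s) cos(2*s) ds.
Integrating by parts twice (tabular method), an antiderivative of (2*s**2 - 3*s) cos(2*s) is s**2*sin(2*s) - 3*s*sin(2*s)/2 + s*cos(2*s) - sin(2*s)/2 - 3*cos(2*s)/4; evaluating from 0 to 2*pi: ∫_{0}^{2*pi} (2*s**2 - 3*s) cos(2*s) ds = (-3/4 + 2*pi) - (-3/4) = 2*pi.
Hence a_4 = (1/pi)·(2*pi) = 2.

2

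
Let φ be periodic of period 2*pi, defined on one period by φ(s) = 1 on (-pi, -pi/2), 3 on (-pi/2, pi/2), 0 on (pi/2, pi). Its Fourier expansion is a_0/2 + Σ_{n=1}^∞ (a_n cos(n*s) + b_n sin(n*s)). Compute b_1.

-1/pi

b_1 = 1/pi ∫_{-pi}^{pi} φ(s) sin(s) ds.
Split the integral at the breakpoints.
Directly, an antiderivative of (1) sin(s) is -cos(s); evaluating from -pi to -pi/2: ∫_{-pi}^{-pi/2} (1) sin(s) ds = (0) - (1) = -1.
Directly, an antiderivative of (3) sin(s) is -3*cos(s); evaluating from -pi/2 to pi/2: ∫_{-pi/2}^{pi/2} (3) sin(s) ds = (0) - (0) = 0.
∫_{pi/2}^{pi} (0) sin(s) ds = 0.
Summing the pieces and multiplying by (1/pi) gives b_1 = -1/pi.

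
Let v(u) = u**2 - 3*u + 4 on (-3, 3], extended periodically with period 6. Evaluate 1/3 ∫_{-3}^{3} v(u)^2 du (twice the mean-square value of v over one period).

832/5

1/3 ∫_{-3}^{3} v(u)^2 du = 1/3 · (2496/5) = 832/5.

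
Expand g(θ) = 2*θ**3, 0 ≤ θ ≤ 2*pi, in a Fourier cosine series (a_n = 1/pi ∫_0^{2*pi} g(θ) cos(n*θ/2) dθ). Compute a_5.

a_5 = 1/pi ∫_0^{2*pi} (2*θ**3) cos(5*θ/2) dθ.
Integrating by parts three times (tabular method), an antiderivative of (2*θ**3) cos(5*θ/2) is 4*θ**3*sin(5*θ/2)/5 + 24*θ**2*cos(5*θ/2)/25 - 96*θ*sin(5*θ/2)/125 - 192*cos(5*θ/2)/625; evaluating from 0 to 2*pi: ∫_{0}^{2*pi} (2*θ**3) cos(5*θ/2) dθ = (192/625 - 96*pi**2/25) - (-192/625) = 384/625 - 96*pi**2/25.
Hence a_5 = (1/pi)·(384/625 - 96*pi**2/25) = 96*(4 - 25*pi**2)/(625*pi).

96*(4 - 25*pi**2)/(625*pi)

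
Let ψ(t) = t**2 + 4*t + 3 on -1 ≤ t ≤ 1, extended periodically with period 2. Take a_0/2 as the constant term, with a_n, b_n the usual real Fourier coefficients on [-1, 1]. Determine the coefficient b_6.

b_6 = ∫_{-1}^{1} ψ(t) sin(6*pi*t) dt.
Integrating by parts twice (tabular method), an antiderivative of (t**2 + 4*t + 3) sin(6*pi*t) is -t**2*cos(6*pi*t)/(6*pi) + t*sin(6*pi*t)/(18*pi**2) - 2*t*cos(6*pi*t)/(3*pi) + sin(6*pi*t)/(9*pi**2) - cos(6*pi*t)/(2*pi) + cos(6*pi*t)/(108*pi**3); evaluating from -1 to 1: ∫_{-1}^{1} (t**2 + 4*t + 3) sin(6*pi*t) dt = ((1 - 144*pi**2)/(108*pi**3)) - (1/(108*pi**3)) = -4/(3*pi).
Hence b_6 = -4/(3*pi).

-4/(3*pi)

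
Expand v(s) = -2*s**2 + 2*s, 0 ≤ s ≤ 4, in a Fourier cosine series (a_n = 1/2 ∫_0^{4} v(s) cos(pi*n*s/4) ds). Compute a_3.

a_3 = 1/2 ∫_0^{4} (-2*s**2 + 2*s) cos(3*pi*s/4) ds.
Integrating by parts twice (tabular method), an antiderivative of (-2*s**2 + 2*s) cos(3*pi*s/4) is -8*s**2*sin(3*pi*s/4)/(3*pi) + 8*s*sin(3*pi*s/4)/(3*pi) - 64*s*cos(3*pi*s/4)/(9*pi**2) + 256*sin(3*pi*s/4)/(27*pi**3) + 32*cos(3*pi*s/4)/(9*pi**2); evaluating from 0 to 4: ∫_{0}^{4} (-2*s**2 + 2*s) cos(3*pi*s/4) ds = (224/(9*pi**2)) - (32/(9*pi**2)) = 64/(3*pi**2).
Hence a_3 = (1/2)·(64/(3*pi**2)) = 32/(3*pi**2).

32/(3*pi**2)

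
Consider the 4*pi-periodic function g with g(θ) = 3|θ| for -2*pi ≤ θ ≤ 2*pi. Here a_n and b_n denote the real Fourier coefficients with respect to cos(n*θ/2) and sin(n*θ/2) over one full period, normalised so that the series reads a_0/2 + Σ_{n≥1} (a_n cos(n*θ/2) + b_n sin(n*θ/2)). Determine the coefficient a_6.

0

a_6 = (1/(2*pi)) ∫_{-2*pi}^{2*pi} g(θ) cos(3*θ) dθ.
g is even and cos(3*θ) is even, so the integrand is even and a_6 = 1/pi ∫_0^{2*pi} g(θ) cos(3*θ) dθ.
Integrating by parts (boundary term plus one more integral), an antiderivative of (3*θ) cos(3*θ) is θ*sin(3*θ) + cos(3*θ)/3; evaluating from 0 to 2*pi: ∫_{0}^{2*pi} (3*θ) cos(3*θ) dθ = (1/3) - (1/3) = 0.
Hence a_6 = (1/pi)·(0) = 0.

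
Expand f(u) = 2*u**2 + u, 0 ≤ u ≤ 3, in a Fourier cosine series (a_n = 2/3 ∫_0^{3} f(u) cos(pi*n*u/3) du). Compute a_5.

-84/(25*pi**2)

a_5 = 2/3 ∫_0^{3} (2*u**2 + u) cos(5*pi*u/3) du.
Integrating by parts twice (tabular method), an antiderivative of (2*u**2 + u) cos(5*pi*u/3) is 6*u**2*sin(5*pi*u/3)/(5*pi) + 3*u*sin(5*pi*u/3)/(5*pi) + 36*u*cos(5*pi*u/3)/(25*pi**2) - 108*sin(5*pi*u/3)/(125*pi**3) + 9*cos(5*pi*u/3)/(25*pi**2); evaluating from 0 to 3: ∫_{0}^{3} (2*u**2 + u) cos(5*pi*u/3) du = (-117/(25*pi**2)) - (9/(25*pi**2)) = -126/(25*pi**2).
Hence a_5 = (2/3)·(-126/(25*pi**2)) = -84/(25*pi**2).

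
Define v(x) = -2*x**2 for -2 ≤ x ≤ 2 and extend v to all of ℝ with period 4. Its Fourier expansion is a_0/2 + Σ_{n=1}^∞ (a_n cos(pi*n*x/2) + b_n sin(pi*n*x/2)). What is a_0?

-16/3

a_0 = 1/2 ∫_{-2}^{2} v(x) dx = 1/2 · (-32/3) = -16/3.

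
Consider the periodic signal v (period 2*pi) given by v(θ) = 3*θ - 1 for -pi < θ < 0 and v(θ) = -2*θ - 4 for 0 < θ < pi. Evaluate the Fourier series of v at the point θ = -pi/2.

v is continuous at θ = -pi/2 with value -3*pi/2 - 1, so the series converges to -3*pi/2 - 1 there.

-3*pi/2 - 1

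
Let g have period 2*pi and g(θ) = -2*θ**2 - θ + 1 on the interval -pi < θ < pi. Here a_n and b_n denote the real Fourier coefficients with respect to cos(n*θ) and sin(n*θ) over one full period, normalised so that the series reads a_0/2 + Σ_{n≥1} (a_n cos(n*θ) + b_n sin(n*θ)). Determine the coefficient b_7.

-2/7

b_7 = 1/pi ∫_{-pi}^{pi} g(θ) sin(7*θ) dθ.
Integrating by parts twice (tabular method), an antiderivative of (-2*θ**2 - θ + 1) sin(7*θ) is 2*θ**2*cos(7*θ)/7 - 4*θ*sin(7*θ)/49 + θ*cos(7*θ)/7 - sin(7*θ)/49 - 53*cos(7*θ)/343; evaluating from -pi to pi: ∫_{-pi}^{pi} (-2*θ**2 - θ + 1) sin(7*θ) dθ = (-2*pi**2/7 - pi/7 + 53/343) - (-2*pi**2/7 + 53/343 + pi/7) = -2*pi/7.
Hence b_7 = (1/pi)·(-2*pi/7) = -2/7.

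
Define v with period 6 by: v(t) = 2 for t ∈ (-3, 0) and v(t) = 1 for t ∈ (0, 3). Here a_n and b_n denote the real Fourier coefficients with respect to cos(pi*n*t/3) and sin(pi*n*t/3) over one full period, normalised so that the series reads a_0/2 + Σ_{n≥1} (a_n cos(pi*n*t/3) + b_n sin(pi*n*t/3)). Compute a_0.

a_0 = 1/3 ∫_{-3}^{3} v(t) dt = 1/3 · (9) = 3.

3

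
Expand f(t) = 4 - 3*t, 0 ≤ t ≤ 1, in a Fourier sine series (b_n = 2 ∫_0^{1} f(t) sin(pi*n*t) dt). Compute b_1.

b_1 = 2 ∫_0^{1} (4 - 3*t) sin(pi*t) dt.
Integrating by parts (boundary term plus one more integral), an antiderivative of (4 - 3*t) sin(pi*t) is 3*t*cos(pi*t)/pi - 3*sin(pi*t)/pi**2 - 4*cos(pi*t)/pi; evaluating from 0 to 1: ∫_{0}^{1} (4 - 3*t) sin(pi*t) dt = (1/pi) - (-4/pi) = 5/pi.
Hence b_1 = 2·(5/pi) = 10/pi.

10/pi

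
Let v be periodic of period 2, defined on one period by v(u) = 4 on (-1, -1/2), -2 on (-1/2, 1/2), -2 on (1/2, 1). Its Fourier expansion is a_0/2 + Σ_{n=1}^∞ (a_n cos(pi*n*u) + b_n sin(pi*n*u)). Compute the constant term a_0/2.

a_0 = ∫_{-1}^{1} v(u) du = -1.
So the constant term a_0/2 = -1/2.

-1/2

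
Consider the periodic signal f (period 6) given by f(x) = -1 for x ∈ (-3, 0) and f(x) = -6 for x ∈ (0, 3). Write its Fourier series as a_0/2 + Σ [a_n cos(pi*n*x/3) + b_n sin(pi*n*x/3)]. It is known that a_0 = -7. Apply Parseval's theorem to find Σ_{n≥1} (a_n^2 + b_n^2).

Parseval: a_0^2/2 + Σ_{n≥1} (a_n^2+b_n^2) = 1/3 ∫_{-3}^{3} f(x)^2 dx = 37.
Subtract a_0^2/2 = 49/2: Σ (a_n^2+b_n^2) = 25/2.

25/2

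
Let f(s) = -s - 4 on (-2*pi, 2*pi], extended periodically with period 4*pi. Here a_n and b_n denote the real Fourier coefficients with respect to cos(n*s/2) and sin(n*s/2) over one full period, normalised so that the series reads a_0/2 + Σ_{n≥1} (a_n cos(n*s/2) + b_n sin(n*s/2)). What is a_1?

a_1 = (1/(2*pi)) ∫_{-2*pi}^{2*pi} f(s) cos(s/2) ds.
Integrating by parts (boundary term plus one more integral), an antiderivative of (-s - 4) cos(s/2) is -2*s*sin(s/2) - 8*sin(s/2) - 4*cos(s/2); evaluating from -2*pi to 2*pi: ∫_{-2*pi}^{2*pi} (-s - 4) cos(s/2) ds = (4) - (4) = 0.
Hence a_1 = (1/(2*pi))·(0) = 0.

0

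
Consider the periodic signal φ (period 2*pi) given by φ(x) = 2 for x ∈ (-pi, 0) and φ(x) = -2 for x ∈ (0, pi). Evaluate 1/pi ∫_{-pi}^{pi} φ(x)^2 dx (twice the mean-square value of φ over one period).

8

1/pi ∫_{-pi}^{pi} φ(x)^2 dx = 1/pi · (8*pi) = 8.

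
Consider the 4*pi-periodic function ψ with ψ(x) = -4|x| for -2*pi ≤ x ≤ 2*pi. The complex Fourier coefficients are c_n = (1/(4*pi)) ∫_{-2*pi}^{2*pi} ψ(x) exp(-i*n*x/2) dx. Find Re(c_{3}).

16/(9*pi)

Since ψ is real-valued, Re(c_{3}) = (1/(4*pi)) ∫_{-2*pi}^{2*pi} ψ(x) cos(3*x/2) dx = a_{3}/2.
ψ is even and cos(3*x/2) is even, so the integrand is even: ∫_{-2*pi}^{2*pi} ψ(x) cos(3*x/2) dx = 2∫_0^{2*pi} ψ(x) cos(3*x/2) dx.
Integrating by parts (boundary term plus one more integral), an antiderivative of (-4*x) cos(3*x/2) is -8*x*sin(3*x/2)/3 - 16*cos(3*x/2)/9; evaluating from 0 to 2*pi: ∫_{0}^{2*pi} (-4*x) cos(3*x/2) dx = (16/9) - (-16/9) = 32/9.
So ∫_{-2*pi}^{2*pi} ψ(x) cos(3*x/2) dx = 64/9.
Hence Re(c_{3}) = (1/(4*pi))·(64/9) = 16/(9*pi).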